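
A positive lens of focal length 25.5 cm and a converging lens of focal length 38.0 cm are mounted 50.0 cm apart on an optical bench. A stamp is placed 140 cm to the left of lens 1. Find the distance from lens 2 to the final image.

37.3 cm

Lens 1: 1/d_i1 = 1/f₁ − 1/d_o1 = 1/(25.5) − 1/(140) = 0.03207, so d_i1 = 31.18 cm.
The intermediate image is 31.18 cm to the right of lens 1, which is 50.0 − (31.18) = 18.82 cm to the left of lens 2, so d_o2 = +18.82 cm.
Lens 2: 1/d_i2 = 1/f₂ − 1/d_o2 = 1/(38.0) − 1/(18.82) = -0.02682, so d_i2 = -37.3 cm.
The final image is virtual, 37.3 cm to the left of lens 2 (overall magnification ≈ -0.44).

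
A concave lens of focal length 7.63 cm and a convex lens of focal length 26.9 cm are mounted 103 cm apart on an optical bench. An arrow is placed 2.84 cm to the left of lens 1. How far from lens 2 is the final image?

36.2 cm

Lens 1 is diverging, so f₁ = −7.63 cm.
Lens 1: 1/d_i1 = 1/f₁ − 1/d_o1 = 1/(-7.63) − 1/(2.84) = -0.4832, so d_i1 = -2.070 cm.
The intermediate image is 2.070 cm to the left of lens 1 (virtual), which is 103 − (-2.070) = 105.1 cm to the left of lens 2, so d_o2 = +105.1 cm.
Lens 2: 1/d_i2 = 1/f₂ − 1/d_o2 = 1/(26.9) − 1/(105.1) = 0.02766, so d_i2 = 36.2 cm.
The final image is real, 36.2 cm to the right of lens 2 (overall magnification ≈ -0.25).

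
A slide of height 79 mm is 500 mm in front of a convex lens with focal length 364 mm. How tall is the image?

1/d_i = 1/f − 1/d_o = 1/(364.0) − 1/(500) = 0.0007473, so d_i = 1338 mm.
m = −d_i/d_o = -2.676.
|h_i| = |m|·h_o = 2.676 × 79 = 211 mm. The image is real, inverted and enlarged, on the far side of the lens.

211 mm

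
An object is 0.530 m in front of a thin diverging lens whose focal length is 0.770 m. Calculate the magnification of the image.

m = +0.592

For a diverging lens, f = -0.770 m.
1/d_i = 1/f − 1/d_o = 1/(-0.7700) − 1/(0.530) = -3.185, so d_i = -0.3139 m.
m = −d_i/d_o = −(-0.3139)/(0.530) = +0.592.
The image is virtual, upright and reduced, on the same side as the object.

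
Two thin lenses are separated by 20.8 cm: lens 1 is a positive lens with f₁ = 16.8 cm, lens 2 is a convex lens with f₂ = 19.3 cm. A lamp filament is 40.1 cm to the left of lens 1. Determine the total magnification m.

m = -0.508

Lens 1: 1/d_i1 = 1/(16.8) − 1/(40.1) = 0.03459, so d_i1 = 28.91 cm; m₁ = −d_i1/d_o1 = -0.7209.
d_o2 = 20.8 − (28.91) = -8.110 cm (virtual object).
Lens 2: 1/d_i2 = 1/(19.3) − 1/(-8.110) = 0.1751, so d_i2 = 5.710 cm; m₂ = −d_i2/d_o2 = +0.7041.
m = m₁·m₂ = (-0.7209)(+0.7041) = -0.508.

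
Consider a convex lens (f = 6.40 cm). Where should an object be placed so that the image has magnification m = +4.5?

m = −d_i/d_o ⇒ d_i = −m·d_o.
1/f = 1/d_o + 1/d_i = 1/d_o − 1/(m·d_o) = (1 − 1/m)/d_o, so d_o = f(1 − 1/m) = (6.400)(1 − 1/(+4.5)) = 4.98 cm.

4.98 cm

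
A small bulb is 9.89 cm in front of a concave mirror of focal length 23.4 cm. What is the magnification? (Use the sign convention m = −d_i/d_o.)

m = +1.73

1/d_i = 1/f − 1/d_o = 1/(23.40) − 1/(9.89) = -0.05838, so d_i = -17.13 cm.
m = −d_i/d_o = −(-17.13)/(9.89) = +1.73.
The image is virtual, upright and enlarged, behind the mirror.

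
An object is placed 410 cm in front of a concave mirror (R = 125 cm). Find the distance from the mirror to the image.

73.7 cm

f = R/2 = 125/2 = 62.50 cm.
Mirror equation: 1/q = 1/f − 1/p = 1/(62.50) − 1/(410) = 0.01600 − 0.002439 = 0.01356, so q = 73.7 cm.
The image is real, inverted and reduced, in front of the mirror.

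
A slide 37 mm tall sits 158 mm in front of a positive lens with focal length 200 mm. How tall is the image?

176 mm

1/d_i = 1/f − 1/d_o = 1/(200.0) − 1/(158) = -0.001329, so d_i = -752.4 mm.
m = −d_i/d_o = +4.762.
|h_i| = |m|·h_o = 4.762 × 37 = 176 mm. The image is virtual, upright and enlarged, on the same side as the object.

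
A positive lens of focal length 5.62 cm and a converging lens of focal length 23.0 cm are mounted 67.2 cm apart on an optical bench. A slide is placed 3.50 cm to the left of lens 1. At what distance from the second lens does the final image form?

32.9 cm

Lens 1: 1/d_i1 = 1/f₁ − 1/d_o1 = 1/(5.62) − 1/(3.50) = -0.1078, so d_i1 = -9.278 cm.
The intermediate image is 9.278 cm to the left of lens 1 (virtual), which is 67.2 − (-9.278) = 76.48 cm to the left of lens 2, so d_o2 = +76.48 cm.
Lens 2: 1/d_i2 = 1/f₂ − 1/d_o2 = 1/(23.0) − 1/(76.48) = 0.03040, so d_i2 = 32.9 cm.
The final image is real, 32.9 cm to the right of lens 2 (overall magnification ≈ -1.1).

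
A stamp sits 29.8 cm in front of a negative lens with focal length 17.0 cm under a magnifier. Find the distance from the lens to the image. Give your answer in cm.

For a negative lens, f = -17.0 cm.
Lens equation: 1/v = 1/f − 1/u = 1/(-17.00) − 1/(29.8) = -0.05882 − 0.03356 = -0.09238, so v = -10.8 cm.
The image is virtual, upright and reduced, on the same side as the object.

10.8 cm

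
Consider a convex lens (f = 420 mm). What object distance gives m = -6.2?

m = −d_i/d_o ⇒ d_i = −m·d_o.
1/f = 1/d_o + 1/d_i = 1/d_o − 1/(m·d_o) = (1 − 1/m)/d_o, so d_o = f(1 − 1/m) = (420.0)(1 − 1/(-6.2)) = 488 mm.

488 mm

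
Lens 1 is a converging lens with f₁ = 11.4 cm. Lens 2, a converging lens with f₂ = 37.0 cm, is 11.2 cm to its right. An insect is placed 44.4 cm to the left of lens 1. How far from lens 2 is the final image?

Lens 1: 1/d_i1 = 1/f₁ − 1/d_o1 = 1/(11.4) − 1/(44.4) = 0.06520, so d_i1 = 15.34 cm.
The intermediate image is 15.34 cm to the right of lens 1, which lies 4.140 cm to the right of lens 2 — a virtual object — so d_o2 = −4.140 cm.
Lens 2: 1/d_i2 = 1/f₂ − 1/d_o2 = 1/(37.0) − 1/(-4.140) = 0.2686, so d_i2 = 3.72 cm.
The final image is real, 3.72 cm to the right of lens 2 (overall magnification ≈ -0.31).

3.72 cm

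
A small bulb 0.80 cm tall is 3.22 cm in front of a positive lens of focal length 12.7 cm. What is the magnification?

m = +1.34

1/d_i = 1/f − 1/d_o = 1/(12.70) − 1/(3.22) = -0.2318, so d_i = -4.314 cm.
m = −d_i/d_o = −(-4.314)/(3.22) = +1.34.
The image is virtual, upright and enlarged, on the same side as the object.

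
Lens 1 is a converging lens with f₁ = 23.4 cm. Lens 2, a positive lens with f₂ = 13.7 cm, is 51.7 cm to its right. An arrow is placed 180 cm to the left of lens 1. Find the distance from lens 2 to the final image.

Lens 1: 1/d_i1 = 1/f₁ − 1/d_o1 = 1/(23.4) − 1/(180) = 0.03718, so d_i1 = 26.90 cm.
The intermediate image is 26.90 cm to the right of lens 1, which is 51.7 − (26.90) = 24.80 cm to the left of lens 2, so d_o2 = +24.80 cm.
Lens 2: 1/d_i2 = 1/f₂ − 1/d_o2 = 1/(13.7) − 1/(24.80) = 0.03267, so d_i2 = 30.6 cm.
The final image is real, 30.6 cm to the right of lens 2 (overall magnification ≈ 0.18).

30.6 cm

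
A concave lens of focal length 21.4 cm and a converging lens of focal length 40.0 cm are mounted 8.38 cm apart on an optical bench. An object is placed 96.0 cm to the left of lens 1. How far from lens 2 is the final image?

73.3 cm

Lens 1 is diverging, so f₁ = −21.4 cm.
Lens 1: 1/d_i1 = 1/f₁ − 1/d_o1 = 1/(-21.4) − 1/(96.0) = -0.05715, so d_i1 = -17.50 cm.
The intermediate image is 17.50 cm to the left of lens 1 (virtual), which is 8.38 − (-17.50) = 25.88 cm to the left of lens 2, so d_o2 = +25.88 cm.
Lens 2: 1/d_i2 = 1/f₂ − 1/d_o2 = 1/(40.0) − 1/(25.88) = -0.01364, so d_i2 = -73.3 cm.
The final image is virtual, 73.3 cm to the left of lens 2 (overall magnification ≈ 0.52).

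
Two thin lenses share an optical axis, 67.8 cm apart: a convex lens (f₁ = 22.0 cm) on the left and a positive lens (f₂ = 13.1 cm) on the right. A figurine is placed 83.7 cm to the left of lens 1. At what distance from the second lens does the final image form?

20.0 cm

Lens 1: 1/d_i1 = 1/f₁ − 1/d_o1 = 1/(22.0) − 1/(83.7) = 0.03351, so d_i1 = 29.84 cm.
The intermediate image is 29.84 cm to the right of lens 1, which is 67.8 − (29.84) = 37.96 cm to the left of lens 2, so d_o2 = +37.96 cm.
Lens 2: 1/d_i2 = 1/f₂ − 1/d_o2 = 1/(13.1) − 1/(37.96) = 0.04999, so d_i2 = 20.0 cm.
The final image is real, 20.0 cm to the right of lens 2 (overall magnification ≈ 0.19).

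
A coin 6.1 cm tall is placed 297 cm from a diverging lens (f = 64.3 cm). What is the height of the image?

1.09 cm

For a diverging lens, f = -64.3 cm.
1/d_i = 1/f − 1/d_o = 1/(-64.30) − 1/(297) = -0.01892, so d_i = -52.86 cm.
m = −d_i/d_o = +0.1780.
|h_i| = |m|·h_o = 0.1780 × 6.1 = 1.09 cm. The image is virtual, upright and reduced, on the same side as the object.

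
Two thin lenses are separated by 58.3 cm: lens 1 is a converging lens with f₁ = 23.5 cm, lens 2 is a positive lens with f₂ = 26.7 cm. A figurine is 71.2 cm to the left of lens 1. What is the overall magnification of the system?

Lens 1: 1/d_i1 = 1/(23.5) − 1/(71.2) = 0.02851, so d_i1 = 35.08 cm; m₁ = −d_i1/d_o1 = -0.4927.
d_o2 = 58.3 − (35.08) = 23.22 cm.
Lens 2: 1/d_i2 = 1/(26.7) − 1/(23.22) = -0.005613, so d_i2 = -178.2 cm; m₂ = −d_i2/d_o2 = +7.672.
m = m₁·m₂ = (-0.4927)(+7.672) = -3.78.

m = -3.78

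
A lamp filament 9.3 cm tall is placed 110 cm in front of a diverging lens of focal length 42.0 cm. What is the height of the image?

For a diverging lens, f = -42.0 cm.
1/d_i = 1/f − 1/d_o = 1/(-42.00) − 1/(110) = -0.03290, so d_i = -30.39 cm.
m = −d_i/d_o = +0.2763.
|h_i| = |m|·h_o = 0.2763 × 9.3 = 2.57 cm. The image is virtual, upright and reduced, on the same side as the object.

2.57 cm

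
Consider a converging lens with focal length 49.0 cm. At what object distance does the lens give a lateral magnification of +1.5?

m = −d_i/d_o ⇒ d_i = −m·d_o.
1/f = 1/d_o + 1/d_i = 1/d_o − 1/(m·d_o) = (1 − 1/m)/d_o, so d_o = f(1 − 1/m) = (49.00)(1 − 1/(+1.5)) = 16.3 cm.

16.3 cm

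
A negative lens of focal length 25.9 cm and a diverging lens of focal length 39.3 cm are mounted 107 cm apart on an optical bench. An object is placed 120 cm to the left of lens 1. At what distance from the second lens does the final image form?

30.1 cm

Lens 1 is diverging, so f₁ = −25.9 cm.
Lens 1: 1/d_i1 = 1/f₁ − 1/d_o1 = 1/(-25.9) − 1/(120) = -0.04694, so d_i1 = -21.30 cm.
The intermediate image is 21.30 cm to the left of lens 1 (virtual), which is 107 − (-21.30) = 128.3 cm to the left of lens 2, so d_o2 = +128.3 cm.
Lens 2 is diverging, so f₂ = −39.3 cm.
Lens 2: 1/d_i2 = 1/f₂ − 1/d_o2 = 1/(-39.3) − 1/(128.3) = -0.03324, so d_i2 = -30.1 cm.
The final image is virtual, 30.1 cm to the left of lens 2 (overall magnification ≈ 0.042).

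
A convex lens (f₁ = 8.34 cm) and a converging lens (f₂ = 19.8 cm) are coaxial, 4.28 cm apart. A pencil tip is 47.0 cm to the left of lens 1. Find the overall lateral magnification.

Lens 1: 1/d_i1 = 1/(8.34) − 1/(47.0) = 0.09863, so d_i1 = 10.14 cm; m₁ = −d_i1/d_o1 = -0.2157.
d_o2 = 4.28 − (10.14) = -5.860 cm (virtual object).
Lens 2: 1/d_i2 = 1/(19.8) − 1/(-5.860) = 0.2212, so d_i2 = 4.522 cm; m₂ = −d_i2/d_o2 = +0.7716.
m = m₁·m₂ = (-0.2157)(+0.7716) = -0.166.

m = -0.166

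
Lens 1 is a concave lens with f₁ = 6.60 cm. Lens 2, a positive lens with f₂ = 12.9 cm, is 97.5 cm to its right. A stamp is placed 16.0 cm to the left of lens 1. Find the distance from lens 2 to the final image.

14.8 cm

Lens 1 is diverging, so f₁ = −6.60 cm.
Lens 1: 1/d_i1 = 1/f₁ − 1/d_o1 = 1/(-6.60) − 1/(16.0) = -0.2140, so d_i1 = -4.673 cm.
The intermediate image is 4.673 cm to the left of lens 1 (virtual), which is 97.5 − (-4.673) = 102.2 cm to the left of lens 2, so d_o2 = +102.2 cm.
Lens 2: 1/d_i2 = 1/f₂ − 1/d_o2 = 1/(12.9) − 1/(102.2) = 0.06773, so d_i2 = 14.8 cm.
The final image is real, 14.8 cm to the right of lens 2 (overall magnification ≈ -0.042).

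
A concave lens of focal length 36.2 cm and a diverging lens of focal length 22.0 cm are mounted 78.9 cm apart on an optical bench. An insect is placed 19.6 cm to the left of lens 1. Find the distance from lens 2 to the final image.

17.7 cm

Lens 1 is diverging, so f₁ = −36.2 cm.
Lens 1: 1/d_i1 = 1/f₁ − 1/d_o1 = 1/(-36.2) − 1/(19.6) = -0.07864, so d_i1 = -12.72 cm.
The intermediate image is 12.72 cm to the left of lens 1 (virtual), which is 78.9 − (-12.72) = 91.62 cm to the left of lens 2, so d_o2 = +91.62 cm.
Lens 2 is diverging, so f₂ = −22.0 cm.
Lens 2: 1/d_i2 = 1/f₂ − 1/d_o2 = 1/(-22.0) − 1/(91.62) = -0.05637, so d_i2 = -17.7 cm.
The final image is virtual, 17.7 cm to the left of lens 2 (overall magnification ≈ 0.13).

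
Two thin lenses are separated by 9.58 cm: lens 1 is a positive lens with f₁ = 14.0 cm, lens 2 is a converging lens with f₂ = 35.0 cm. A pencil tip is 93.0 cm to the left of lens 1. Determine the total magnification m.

Lens 1: 1/d_i1 = 1/(14.0) − 1/(93.0) = 0.06068, so d_i1 = 16.48 cm; m₁ = −d_i1/d_o1 = -0.1772.
d_o2 = 9.58 − (16.48) = -6.900 cm (virtual object).
Lens 2: 1/d_i2 = 1/(35.0) − 1/(-6.900) = 0.1735, so d_i2 = 5.764 cm; m₂ = −d_i2/d_o2 = +0.8353.
m = m₁·m₂ = (-0.1772)(+0.8353) = -0.148.

m = -0.148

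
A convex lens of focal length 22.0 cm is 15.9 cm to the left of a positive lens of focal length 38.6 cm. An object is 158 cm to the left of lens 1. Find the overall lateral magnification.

m = -0.129

Lens 1: 1/d_i1 = 1/(22.0) − 1/(158) = 0.03913, so d_i1 = 25.56 cm; m₁ = −d_i1/d_o1 = -0.1618.
d_o2 = 15.9 − (25.56) = -9.660 cm (virtual object).
Lens 2: 1/d_i2 = 1/(38.6) − 1/(-9.660) = 0.1294, so d_i2 = 7.726 cm; m₂ = −d_i2/d_o2 = +0.7998.
m = m₁·m₂ = (-0.1618)(+0.7998) = -0.129.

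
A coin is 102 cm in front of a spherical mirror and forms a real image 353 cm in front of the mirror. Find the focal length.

f = 79.1 cm (concave)

Real image ⇒ d_i = +353 cm.
1/f = 1/d_o + 1/d_i = 1/(102) + 1/(353) = 0.01264, so f = 79.1 cm.
Since f is positive, the spherical mirror is concave.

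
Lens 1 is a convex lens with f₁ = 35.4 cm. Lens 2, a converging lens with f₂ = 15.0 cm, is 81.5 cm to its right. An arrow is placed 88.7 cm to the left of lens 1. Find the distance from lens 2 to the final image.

Lens 1: 1/d_i1 = 1/f₁ − 1/d_o1 = 1/(35.4) − 1/(88.7) = 0.01697, so d_i1 = 58.91 cm.
The intermediate image is 58.91 cm to the right of lens 1, which is 81.5 − (58.91) = 22.59 cm to the left of lens 2, so d_o2 = +22.59 cm.
Lens 2: 1/d_i2 = 1/f₂ − 1/d_o2 = 1/(15.0) − 1/(22.59) = 0.02240, so d_i2 = 44.6 cm.
The final image is real, 44.6 cm to the right of lens 2 (overall magnification ≈ 1.3).

44.6 cm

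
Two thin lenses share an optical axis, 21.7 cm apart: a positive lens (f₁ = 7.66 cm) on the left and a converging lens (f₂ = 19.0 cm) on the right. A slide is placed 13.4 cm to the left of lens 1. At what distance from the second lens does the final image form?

4.78 cm

Lens 1: 1/d_i1 = 1/f₁ − 1/d_o1 = 1/(7.66) − 1/(13.4) = 0.05592, so d_i1 = 17.88 cm.
The intermediate image is 17.88 cm to the right of lens 1, which is 21.7 − (17.88) = 3.820 cm to the left of lens 2, so d_o2 = +3.820 cm.
Lens 2: 1/d_i2 = 1/f₂ − 1/d_o2 = 1/(19.0) − 1/(3.820) = -0.2091, so d_i2 = -4.78 cm.
The final image is virtual, 4.78 cm to the left of lens 2 (overall magnification ≈ -1.7).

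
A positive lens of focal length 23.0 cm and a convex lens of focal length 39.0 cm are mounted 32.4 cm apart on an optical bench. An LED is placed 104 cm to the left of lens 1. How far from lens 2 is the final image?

Lens 1: 1/d_i1 = 1/f₁ − 1/d_o1 = 1/(23.0) − 1/(104) = 0.03386, so d_i1 = 29.53 cm.
The intermediate image is 29.53 cm to the right of lens 1, which is 32.4 − (29.53) = 2.870 cm to the left of lens 2, so d_o2 = +2.870 cm.
Lens 2: 1/d_i2 = 1/f₂ − 1/d_o2 = 1/(39.0) − 1/(2.870) = -0.3228, so d_i2 = -3.10 cm.
The final image is virtual, 3.10 cm to the left of lens 2 (overall magnification ≈ -0.31).

3.10 cm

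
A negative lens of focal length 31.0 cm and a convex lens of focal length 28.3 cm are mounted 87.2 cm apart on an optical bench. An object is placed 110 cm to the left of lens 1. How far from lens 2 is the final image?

Lens 1 is diverging, so f₁ = −31.0 cm.
Lens 1: 1/d_i1 = 1/f₁ − 1/d_o1 = 1/(-31.0) − 1/(110) = -0.04135, so d_i1 = -24.18 cm.
The intermediate image is 24.18 cm to the left of lens 1 (virtual), which is 87.2 − (-24.18) = 111.4 cm to the left of lens 2, so d_o2 = +111.4 cm.
Lens 2: 1/d_i2 = 1/f₂ − 1/d_o2 = 1/(28.3) − 1/(111.4) = 0.02636, so d_i2 = 37.9 cm.
The final image is real, 37.9 cm to the right of lens 2 (overall magnification ≈ -0.075).

37.9 cm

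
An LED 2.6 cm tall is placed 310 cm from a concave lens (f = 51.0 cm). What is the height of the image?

0.367 cm

For a concave lens, f = -51.0 cm.
1/d_i = 1/f − 1/d_o = 1/(-51.00) − 1/(310) = -0.02283, so d_i = -43.80 cm.
m = −d_i/d_o = +0.1413.
|h_i| = |m|·h_o = 0.1413 × 2.6 = 0.367 cm. The image is virtual, upright and reduced, on the same side as the object.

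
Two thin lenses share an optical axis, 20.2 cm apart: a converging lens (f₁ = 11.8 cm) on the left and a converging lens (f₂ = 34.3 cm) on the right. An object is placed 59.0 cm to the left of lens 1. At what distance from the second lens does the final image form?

6.48 cm

Lens 1: 1/d_i1 = 1/f₁ − 1/d_o1 = 1/(11.8) − 1/(59.0) = 0.06780, so d_i1 = 14.75 cm.
The intermediate image is 14.75 cm to the right of lens 1, which is 20.2 − (14.75) = 5.450 cm to the left of lens 2, so d_o2 = +5.450 cm.
Lens 2: 1/d_i2 = 1/f₂ − 1/d_o2 = 1/(34.3) − 1/(5.450) = -0.1543, so d_i2 = -6.48 cm.
The final image is virtual, 6.48 cm to the left of lens 2 (overall magnification ≈ -0.30).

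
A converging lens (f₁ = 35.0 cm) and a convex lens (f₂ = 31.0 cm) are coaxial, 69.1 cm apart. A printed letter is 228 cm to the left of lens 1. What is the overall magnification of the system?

m = -1.73

Lens 1: 1/d_i1 = 1/(35.0) − 1/(228) = 0.02419, so d_i1 = 41.35 cm; m₁ = −d_i1/d_o1 = -0.1814.
d_o2 = 69.1 − (41.35) = 27.75 cm.
Lens 2: 1/d_i2 = 1/(31.0) − 1/(27.75) = -0.003778, so d_i2 = -264.7 cm; m₂ = −d_i2/d_o2 = +9.538.
m = m₁·m₂ = (-0.1814)(+9.538) = -1.73.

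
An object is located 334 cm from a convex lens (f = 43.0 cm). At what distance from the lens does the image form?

49.4 cm

Lens equation: 1/d_i = 1/f − 1/d_o = 1/(43.00) − 1/(334) = 0.02326 − 0.002994 = 0.02026, so d_i = 49.4 cm.
The image is real, inverted and reduced, on the far side of the lens.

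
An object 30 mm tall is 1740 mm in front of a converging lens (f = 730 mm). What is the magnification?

m = -0.723

1/d_i = 1/f − 1/d_o = 1/(730.0) − 1/(1740) = 0.0007952, so d_i = 1258 mm.
m = −d_i/d_o = −(1258)/(1740) = -0.723.
The image is real, inverted and reduced, on the far side of the lens.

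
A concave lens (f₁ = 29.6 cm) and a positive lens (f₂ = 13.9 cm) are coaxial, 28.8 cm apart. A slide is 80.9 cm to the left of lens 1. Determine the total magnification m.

f₁ = −29.6 cm (diverging).
Lens 1: 1/d_i1 = 1/(-29.6) − 1/(80.9) = -0.04614, so d_i1 = -21.67 cm; m₁ = −d_i1/d_o1 = +0.2679.
d_o2 = 28.8 − (-21.67) = 50.47 cm.
Lens 2: 1/d_i2 = 1/(13.9) − 1/(50.47) = 0.05213, so d_i2 = 19.18 cm; m₂ = −d_i2/d_o2 = -0.3801.
m = m₁·m₂ = (+0.2679)(-0.3801) = -0.102.

m = -0.102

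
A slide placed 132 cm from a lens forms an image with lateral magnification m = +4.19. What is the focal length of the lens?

m = −d_i/d_o ⇒ d_i = −m·d_o = −(+4.19)·(132) = -553.1 cm.
1/f = 1/d_o + 1/d_i = 1/(132) + 1/(-553.1) = 0.005768, so f = 173 cm.
Since f is positive, the lens is converging.

f = 173 cm (converging)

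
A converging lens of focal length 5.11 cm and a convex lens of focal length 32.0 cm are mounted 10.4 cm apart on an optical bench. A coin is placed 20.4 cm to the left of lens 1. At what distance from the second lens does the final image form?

Lens 1: 1/d_i1 = 1/f₁ − 1/d_o1 = 1/(5.11) − 1/(20.4) = 0.1467, so d_i1 = 6.818 cm.
The intermediate image is 6.818 cm to the right of lens 1, which is 10.4 − (6.818) = 3.582 cm to the left of lens 2, so d_o2 = +3.582 cm.
Lens 2: 1/d_i2 = 1/f₂ − 1/d_o2 = 1/(32.0) − 1/(3.582) = -0.2479, so d_i2 = -4.03 cm.
The final image is virtual, 4.03 cm to the left of lens 2 (overall magnification ≈ -0.38).

4.03 cm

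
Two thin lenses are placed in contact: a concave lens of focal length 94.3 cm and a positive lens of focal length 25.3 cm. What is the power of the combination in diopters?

P = +2.89 D

P₁ = 1/f₁ = 1/(-0.943 m) = -1.060 D; P₂ = 1/f₂ = 1/(0.253 m) = +3.953 D.
For thin lenses in contact, P = P₁ + P₂ = (-1.060) + (+3.953) = +2.89 D.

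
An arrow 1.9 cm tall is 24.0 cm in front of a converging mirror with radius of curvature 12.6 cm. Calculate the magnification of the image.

f = R/2 = 12.6/2 = 6.300 cm.
1/d_i = 1/f − 1/d_o = 1/(6.300) − 1/(24.0) = 0.1171, so d_i = 8.542 cm.
m = −d_i/d_o = −(8.542)/(24.0) = -0.356.
The image is real, inverted and reduced, in front of the mirror.

m = -0.356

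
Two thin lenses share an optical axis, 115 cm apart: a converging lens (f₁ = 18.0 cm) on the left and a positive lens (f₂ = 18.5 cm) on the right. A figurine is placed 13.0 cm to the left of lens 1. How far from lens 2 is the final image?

Lens 1: 1/d_i1 = 1/f₁ − 1/d_o1 = 1/(18.0) − 1/(13.0) = -0.02137, so d_i1 = -46.80 cm.
The intermediate image is 46.80 cm to the left of lens 1 (virtual), which is 115 − (-46.80) = 161.8 cm to the left of lens 2, so d_o2 = +161.8 cm.
Lens 2: 1/d_i2 = 1/f₂ − 1/d_o2 = 1/(18.5) − 1/(161.8) = 0.04787, so d_i2 = 20.9 cm.
The final image is real, 20.9 cm to the right of lens 2 (overall magnification ≈ -0.46).

20.9 cm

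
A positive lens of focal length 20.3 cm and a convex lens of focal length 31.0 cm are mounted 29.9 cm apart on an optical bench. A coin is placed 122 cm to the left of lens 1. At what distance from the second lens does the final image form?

6.76 cm

Lens 1: 1/d_i1 = 1/f₁ − 1/d_o1 = 1/(20.3) − 1/(122) = 0.04106, so d_i1 = 24.35 cm.
The intermediate image is 24.35 cm to the right of lens 1, which is 29.9 − (24.35) = 5.550 cm to the left of lens 2, so d_o2 = +5.550 cm.
Lens 2: 1/d_i2 = 1/f₂ − 1/d_o2 = 1/(31.0) − 1/(5.550) = -0.1479, so d_i2 = -6.76 cm.
The final image is virtual, 6.76 cm to the left of lens 2 (overall magnification ≈ -0.24).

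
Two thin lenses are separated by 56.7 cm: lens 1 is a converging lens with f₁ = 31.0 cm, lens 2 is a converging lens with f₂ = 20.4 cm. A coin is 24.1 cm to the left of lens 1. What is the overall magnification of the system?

m = -0.634

Lens 1: 1/d_i1 = 1/(31.0) − 1/(24.1) = -0.009236, so d_i1 = -108.3 cm; m₁ = −d_i1/d_o1 = +4.494.
d_o2 = 56.7 − (-108.3) = 165.0 cm.
Lens 2: 1/d_i2 = 1/(20.4) − 1/(165.0) = 0.04296, so d_i2 = 23.28 cm; m₂ = −d_i2/d_o2 = -0.1411.
m = m₁·m₂ = (+4.494)(-0.1411) = -0.634.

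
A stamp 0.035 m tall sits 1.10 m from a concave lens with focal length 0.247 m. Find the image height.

0.00642 m

For a concave lens, f = -0.247 m.
1/d_i = 1/f − 1/d_o = 1/(-0.2470) − 1/(1.10) = -4.958, so d_i = -0.2017 m.
m = −d_i/d_o = +0.1834.
|h_i| = |m|·h_o = 0.1834 × 0.035 = 0.00642 m. The image is virtual, upright and reduced, on the same side as the object.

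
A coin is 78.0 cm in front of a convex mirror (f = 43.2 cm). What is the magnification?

m = +0.356

For a convex mirror, f = -43.2 cm.
1/d_i = 1/f − 1/d_o = 1/(-43.20) − 1/(78.0) = -0.03597, so d_i = -27.80 cm.
m = −d_i/d_o = −(-27.80)/(78.0) = +0.356.
The image is virtual, upright and reduced, behind the mirror.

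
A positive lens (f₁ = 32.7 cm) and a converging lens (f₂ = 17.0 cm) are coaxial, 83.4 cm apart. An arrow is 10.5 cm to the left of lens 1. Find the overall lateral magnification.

Lens 1: 1/d_i1 = 1/(32.7) − 1/(10.5) = -0.06466, so d_i1 = -15.47 cm; m₁ = −d_i1/d_o1 = +1.473.
d_o2 = 83.4 − (-15.47) = 98.87 cm.
Lens 2: 1/d_i2 = 1/(17.0) − 1/(98.87) = 0.04871, so d_i2 = 20.53 cm; m₂ = −d_i2/d_o2 = -0.2076.
m = m₁·m₂ = (+1.473)(-0.2076) = -0.306.

m = -0.306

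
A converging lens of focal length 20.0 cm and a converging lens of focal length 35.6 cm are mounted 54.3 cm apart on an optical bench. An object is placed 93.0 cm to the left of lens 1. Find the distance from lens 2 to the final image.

151 cm

Lens 1: 1/d_i1 = 1/f₁ − 1/d_o1 = 1/(20.0) − 1/(93.0) = 0.03925, so d_i1 = 25.48 cm.
The intermediate image is 25.48 cm to the right of lens 1, which is 54.3 − (25.48) = 28.82 cm to the left of lens 2, so d_o2 = +28.82 cm.
Lens 2: 1/d_i2 = 1/f₂ − 1/d_o2 = 1/(35.6) − 1/(28.82) = -0.006608, so d_i2 = -151 cm.
The final image is virtual, 151 cm to the left of lens 2 (overall magnification ≈ -1.4).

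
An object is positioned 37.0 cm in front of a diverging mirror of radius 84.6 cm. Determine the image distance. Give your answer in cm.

f = R/2 = 84.6/2 = 42.30 cm; for a diverging mirror, f = -42.30 cm.
Mirror equation: 1/v = 1/f − 1/u = 1/(-42.30) − 1/(37.0) = -0.02364 − 0.02703 = -0.05067, so v = -19.7 cm.
The image is virtual, upright and reduced, behind the mirror.

19.7 cm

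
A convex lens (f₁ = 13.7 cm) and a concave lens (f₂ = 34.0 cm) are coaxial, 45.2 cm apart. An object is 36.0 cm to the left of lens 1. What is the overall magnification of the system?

Lens 1: 1/d_i1 = 1/(13.7) − 1/(36.0) = 0.04521, so d_i1 = 22.12 cm; m₁ = −d_i1/d_o1 = -0.6144.
d_o2 = 45.2 − (22.12) = 23.08 cm.
f₂ = −34.0 cm (diverging).
Lens 2: 1/d_i2 = 1/(-34.0) − 1/(23.08) = -0.07274, so d_i2 = -13.75 cm; m₂ = −d_i2/d_o2 = +0.5957.
m = m₁·m₂ = (-0.6144)(+0.5957) = -0.366.

m = -0.366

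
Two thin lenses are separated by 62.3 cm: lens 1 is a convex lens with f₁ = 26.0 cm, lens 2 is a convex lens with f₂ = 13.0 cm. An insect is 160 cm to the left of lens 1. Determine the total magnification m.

m = +0.138

Lens 1: 1/d_i1 = 1/(26.0) − 1/(160) = 0.03221, so d_i1 = 31.04 cm; m₁ = −d_i1/d_o1 = -0.1940.
d_o2 = 62.3 − (31.04) = 31.26 cm.
Lens 2: 1/d_i2 = 1/(13.0) − 1/(31.26) = 0.04493, so d_i2 = 22.26 cm; m₂ = −d_i2/d_o2 = -0.7119.
m = m₁·m₂ = (-0.1940)(-0.7119) = +0.138.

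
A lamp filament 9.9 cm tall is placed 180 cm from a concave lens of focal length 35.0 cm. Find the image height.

For a concave lens, f = -35.0 cm.
1/d_i = 1/f − 1/d_o = 1/(-35.00) − 1/(180) = -0.03413, so d_i = -29.30 cm.
m = −d_i/d_o = +0.1628.
|h_i| = |m|·h_o = 0.1628 × 9.9 = 1.61 cm. The image is virtual, upright and reduced, on the same side as the object.

1.61 cm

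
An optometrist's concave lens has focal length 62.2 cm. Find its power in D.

P = -1.61 D

For a concave lens, f = −62.2 cm.
f = -62.2 cm = -0.622 m.
P = 1/f = 1/(-0.622 m) = -1.61 D.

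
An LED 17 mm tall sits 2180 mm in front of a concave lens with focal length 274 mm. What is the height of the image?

1.90 mm

For a concave lens, f = -274 mm.
1/d_i = 1/f − 1/d_o = 1/(-274.0) − 1/(2180) = -0.004108, so d_i = -243.4 mm.
m = −d_i/d_o = +0.1117.
|h_i| = |m|·h_o = 0.1117 × 17 = 1.90 mm. The image is virtual, upright and reduced, on the same side as the object.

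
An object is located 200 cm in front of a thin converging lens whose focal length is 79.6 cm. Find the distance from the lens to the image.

Lens equation: 1/d_i = 1/f − 1/d_o = 1/(79.60) − 1/(200) = 0.01256 − 0.005000 = 0.007563, so d_i = 132 cm.
The image is real, inverted and reduced, on the far side of the lens.

132 cm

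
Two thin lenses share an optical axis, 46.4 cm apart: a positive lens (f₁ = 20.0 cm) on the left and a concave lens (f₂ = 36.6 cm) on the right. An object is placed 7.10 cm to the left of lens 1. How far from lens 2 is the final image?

Lens 1: 1/d_i1 = 1/f₁ − 1/d_o1 = 1/(20.0) − 1/(7.10) = -0.09085, so d_i1 = -11.01 cm.
The intermediate image is 11.01 cm to the left of lens 1 (virtual), which is 46.4 − (-11.01) = 57.41 cm to the left of lens 2, so d_o2 = +57.41 cm.
Lens 2 is diverging, so f₂ = −36.6 cm.
Lens 2: 1/d_i2 = 1/f₂ − 1/d_o2 = 1/(-36.6) − 1/(57.41) = -0.04474, so d_i2 = -22.4 cm.
The final image is virtual, 22.4 cm to the left of lens 2 (overall magnification ≈ 0.60).

22.4 cm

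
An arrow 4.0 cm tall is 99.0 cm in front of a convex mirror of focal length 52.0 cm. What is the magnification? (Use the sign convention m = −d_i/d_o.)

For a convex mirror, f = -52.0 cm.
1/d_i = 1/f − 1/d_o = 1/(-52.00) − 1/(99.0) = -0.02933, so d_i = -34.09 cm.
m = −d_i/d_o = −(-34.09)/(99.0) = +0.344.
The image is virtual, upright and reduced, behind the mirror.

m = +0.344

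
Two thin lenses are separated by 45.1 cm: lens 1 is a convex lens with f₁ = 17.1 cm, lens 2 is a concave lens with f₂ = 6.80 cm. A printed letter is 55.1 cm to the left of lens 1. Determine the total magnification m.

m = -0.113

Lens 1: 1/d_i1 = 1/(17.1) − 1/(55.1) = 0.04033, so d_i1 = 24.80 cm; m₁ = −d_i1/d_o1 = -0.4501.
d_o2 = 45.1 − (24.80) = 20.30 cm.
f₂ = −6.80 cm (diverging).
Lens 2: 1/d_i2 = 1/(-6.80) − 1/(20.30) = -0.1963, so d_i2 = -5.094 cm; m₂ = −d_i2/d_o2 = +0.2509.
m = m₁·m₂ = (-0.4501)(+0.2509) = -0.113.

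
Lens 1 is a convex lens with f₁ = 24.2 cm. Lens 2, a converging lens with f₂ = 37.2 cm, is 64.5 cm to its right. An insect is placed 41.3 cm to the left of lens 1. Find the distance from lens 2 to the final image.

Lens 1: 1/d_i1 = 1/f₁ − 1/d_o1 = 1/(24.2) − 1/(41.3) = 0.01711, so d_i1 = 58.45 cm.
The intermediate image is 58.45 cm to the right of lens 1, which is 64.5 − (58.45) = 6.050 cm to the left of lens 2, so d_o2 = +6.050 cm.
Lens 2: 1/d_i2 = 1/f₂ − 1/d_o2 = 1/(37.2) − 1/(6.050) = -0.1384, so d_i2 = -7.23 cm.
The final image is virtual, 7.23 cm to the left of lens 2 (overall magnification ≈ -1.7).

7.23 cm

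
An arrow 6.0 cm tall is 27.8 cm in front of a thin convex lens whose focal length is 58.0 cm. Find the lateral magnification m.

1/d_i = 1/f − 1/d_o = 1/(58.00) − 1/(27.8) = -0.01873, so d_i = -53.39 cm.
m = −d_i/d_o = −(-53.39)/(27.8) = +1.92.
The image is virtual, upright and enlarged, on the same side as the object.

m = +1.92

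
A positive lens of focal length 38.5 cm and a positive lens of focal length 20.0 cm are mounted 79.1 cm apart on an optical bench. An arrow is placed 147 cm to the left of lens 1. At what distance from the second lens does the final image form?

77.6 cm

Lens 1: 1/d_i1 = 1/f₁ − 1/d_o1 = 1/(38.5) − 1/(147) = 0.01917, so d_i1 = 52.16 cm.
The intermediate image is 52.16 cm to the right of lens 1, which is 79.1 − (52.16) = 26.94 cm to the left of lens 2, so d_o2 = +26.94 cm.
Lens 2: 1/d_i2 = 1/f₂ − 1/d_o2 = 1/(20.0) − 1/(26.94) = 0.01288, so d_i2 = 77.6 cm.
The final image is real, 77.6 cm to the right of lens 2 (overall magnification ≈ 1.0).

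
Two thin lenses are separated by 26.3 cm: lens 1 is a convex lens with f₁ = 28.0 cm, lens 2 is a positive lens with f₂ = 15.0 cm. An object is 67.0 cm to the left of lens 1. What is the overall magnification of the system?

Lens 1: 1/d_i1 = 1/(28.0) − 1/(67.0) = 0.02079, so d_i1 = 48.10 cm; m₁ = −d_i1/d_o1 = -0.7179.
d_o2 = 26.3 − (48.10) = -21.80 cm (virtual object).
Lens 2: 1/d_i2 = 1/(15.0) − 1/(-21.80) = 0.1125, so d_i2 = 8.886 cm; m₂ = −d_i2/d_o2 = +0.4076.
m = m₁·m₂ = (-0.7179)(+0.4076) = -0.293.

m = -0.293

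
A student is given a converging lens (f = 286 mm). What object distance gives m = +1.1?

26.0 mm

m = −d_i/d_o ⇒ d_i = −m·d_o.
1/f = 1/d_o + 1/d_i = 1/d_o − 1/(m·d_o) = (1 − 1/m)/d_o, so d_o = f(1 − 1/m) = (286.0)(1 − 1/(+1.1)) = 26.0 mm.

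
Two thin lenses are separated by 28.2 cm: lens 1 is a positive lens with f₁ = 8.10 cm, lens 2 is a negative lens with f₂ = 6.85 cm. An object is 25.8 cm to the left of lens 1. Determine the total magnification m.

Lens 1: 1/d_i1 = 1/(8.10) − 1/(25.8) = 0.08470, so d_i1 = 11.81 cm; m₁ = −d_i1/d_o1 = -0.4578.
d_o2 = 28.2 − (11.81) = 16.39 cm.
f₂ = −6.85 cm (diverging).
Lens 2: 1/d_i2 = 1/(-6.85) − 1/(16.39) = -0.2070, so d_i2 = -4.831 cm; m₂ = −d_i2/d_o2 = +0.2948.
m = m₁·m₂ = (-0.4578)(+0.2948) = -0.135.

m = -0.135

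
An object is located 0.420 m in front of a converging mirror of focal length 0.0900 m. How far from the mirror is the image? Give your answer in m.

0.115 m

Mirror equation: 1/d_i = 1/f − 1/d_o = 1/(0.09000) − 1/(0.420) = 11.11 − 2.381 = 8.730, so d_i = 0.115 m.
The image is real, inverted and reduced, in front of the mirror.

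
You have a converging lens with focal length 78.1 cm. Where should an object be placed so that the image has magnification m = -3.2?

m = −d_i/d_o ⇒ d_i = −m·d_o.
1/f = 1/d_o + 1/d_i = 1/d_o − 1/(m·d_o) = (1 − 1/m)/d_o, so d_o = f(1 − 1/m) = (78.10)(1 − 1/(-3.2)) = 103 cm.

103 cm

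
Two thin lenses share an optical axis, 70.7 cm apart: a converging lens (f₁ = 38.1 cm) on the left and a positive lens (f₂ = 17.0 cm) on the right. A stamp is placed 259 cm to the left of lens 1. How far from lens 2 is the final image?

Lens 1: 1/d_i1 = 1/f₁ − 1/d_o1 = 1/(38.1) − 1/(259) = 0.02239, so d_i1 = 44.67 cm.
The intermediate image is 44.67 cm to the right of lens 1, which is 70.7 − (44.67) = 26.03 cm to the left of lens 2, so d_o2 = +26.03 cm.
Lens 2: 1/d_i2 = 1/f₂ − 1/d_o2 = 1/(17.0) − 1/(26.03) = 0.02041, so d_i2 = 49.0 cm.
The final image is real, 49.0 cm to the right of lens 2 (overall magnification ≈ 0.32).

49.0 cm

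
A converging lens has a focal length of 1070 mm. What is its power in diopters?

P = +0.935 D

f = 107 cm = 1.07 m.
P = 1/f = 1/(1.07 m) = +0.935 D.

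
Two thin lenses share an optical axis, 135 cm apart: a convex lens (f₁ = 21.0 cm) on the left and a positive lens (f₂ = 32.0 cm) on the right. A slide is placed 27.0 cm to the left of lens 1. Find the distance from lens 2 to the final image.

Lens 1: 1/d_i1 = 1/f₁ − 1/d_o1 = 1/(21.0) − 1/(27.0) = 0.01058, so d_i1 = 94.50 cm.
The intermediate image is 94.50 cm to the right of lens 1, which is 135 − (94.50) = 40.50 cm to the left of lens 2, so d_o2 = +40.50 cm.
Lens 2: 1/d_i2 = 1/f₂ − 1/d_o2 = 1/(32.0) − 1/(40.50) = 0.006559, so d_i2 = 152 cm.
The final image is real, 152 cm to the right of lens 2 (overall magnification ≈ 13).

152 cm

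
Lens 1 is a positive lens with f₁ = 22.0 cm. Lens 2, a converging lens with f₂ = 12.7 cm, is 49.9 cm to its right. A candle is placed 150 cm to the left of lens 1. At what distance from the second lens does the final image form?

Lens 1: 1/d_i1 = 1/f₁ − 1/d_o1 = 1/(22.0) − 1/(150) = 0.03879, so d_i1 = 25.78 cm.
The intermediate image is 25.78 cm to the right of lens 1, which is 49.9 − (25.78) = 24.12 cm to the left of lens 2, so d_o2 = +24.12 cm.
Lens 2: 1/d_i2 = 1/f₂ − 1/d_o2 = 1/(12.7) − 1/(24.12) = 0.03728, so d_i2 = 26.8 cm.
The final image is real, 26.8 cm to the right of lens 2 (overall magnification ≈ 0.19).

26.8 cm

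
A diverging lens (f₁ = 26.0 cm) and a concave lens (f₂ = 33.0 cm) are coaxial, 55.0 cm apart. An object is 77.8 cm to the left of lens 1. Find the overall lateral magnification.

f₁ = −26.0 cm (diverging).
Lens 1: 1/d_i1 = 1/(-26.0) − 1/(77.8) = -0.05132, so d_i1 = -19.49 cm; m₁ = −d_i1/d_o1 = +0.2505.
d_o2 = 55.0 − (-19.49) = 74.49 cm.
f₂ = −33.0 cm (diverging).
Lens 2: 1/d_i2 = 1/(-33.0) − 1/(74.49) = -0.04373, so d_i2 = -22.87 cm; m₂ = −d_i2/d_o2 = +0.3070.
m = m₁·m₂ = (+0.2505)(+0.3070) = +0.0769.

m = +0.0769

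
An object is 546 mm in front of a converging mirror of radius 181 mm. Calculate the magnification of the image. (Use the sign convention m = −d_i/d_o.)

m = -0.199

f = R/2 = 181/2 = 90.50 mm.
1/d_i = 1/f − 1/d_o = 1/(90.50) − 1/(546) = 0.009218, so d_i = 108.5 mm.
m = −d_i/d_o = −(108.5)/(546) = -0.199.
The image is real, inverted and reduced, in front of the mirror.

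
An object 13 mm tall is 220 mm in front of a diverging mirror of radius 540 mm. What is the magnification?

m = +0.551

f = R/2 = 540/2 = 270.0 mm; for a diverging mirror, f = -270.0 mm.
1/d_i = 1/f − 1/d_o = 1/(-270.0) − 1/(220) = -0.008249, so d_i = -121.2 mm.
m = −d_i/d_o = −(-121.2)/(220) = +0.551.
The image is virtual, upright and reduced, behind the mirror.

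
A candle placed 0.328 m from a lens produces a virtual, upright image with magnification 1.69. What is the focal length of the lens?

f = 0.803 m (converging)

m = −d_i/d_o ⇒ d_i = −m·d_o = −(+1.69)·(0.328) = -0.5543 m.
1/f = 1/d_o + 1/d_i = 1/(0.328) + 1/(-0.5543) = 1.245, so f = 0.803 m.
Since f is positive, the lens is converging.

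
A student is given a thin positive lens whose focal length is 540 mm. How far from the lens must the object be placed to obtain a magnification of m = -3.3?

m = −d_i/d_o ⇒ d_i = −m·d_o.
1/f = 1/d_o + 1/d_i = 1/d_o − 1/(m·d_o) = (1 − 1/m)/d_o, so d_o = f(1 − 1/m) = (540.0)(1 − 1/(-3.3)) = 704 mm.

704 mm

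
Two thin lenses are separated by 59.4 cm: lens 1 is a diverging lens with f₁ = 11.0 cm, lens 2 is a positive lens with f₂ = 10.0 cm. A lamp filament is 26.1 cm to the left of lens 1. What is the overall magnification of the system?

m = -0.0519

f₁ = −11.0 cm (diverging).
Lens 1: 1/d_i1 = 1/(-11.0) − 1/(26.1) = -0.1292, so d_i1 = -7.739 cm; m₁ = −d_i1/d_o1 = +0.2965.
d_o2 = 59.4 − (-7.739) = 67.14 cm.
Lens 2: 1/d_i2 = 1/(10.0) − 1/(67.14) = 0.08511, so d_i2 = 11.75 cm; m₂ = −d_i2/d_o2 = -0.1750.
m = m₁·m₂ = (+0.2965)(-0.1750) = -0.0519.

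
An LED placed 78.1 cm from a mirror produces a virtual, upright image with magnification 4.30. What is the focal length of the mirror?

f = 102 cm (concave)

m = −d_i/d_o ⇒ d_i = −m·d_o = −(+4.30)·(78.1) = -335.8 cm.
1/f = 1/d_o + 1/d_i = 1/(78.1) + 1/(-335.8) = 0.009826, so f = 102 cm.
Since f is positive, the mirror is concave.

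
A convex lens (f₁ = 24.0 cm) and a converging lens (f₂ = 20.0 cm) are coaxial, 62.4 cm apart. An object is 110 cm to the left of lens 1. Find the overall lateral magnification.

m = +0.477

Lens 1: 1/d_i1 = 1/(24.0) − 1/(110) = 0.03258, so d_i1 = 30.70 cm; m₁ = −d_i1/d_o1 = -0.2791.
d_o2 = 62.4 − (30.70) = 31.70 cm.
Lens 2: 1/d_i2 = 1/(20.0) − 1/(31.70) = 0.01845, so d_i2 = 54.19 cm; m₂ = −d_i2/d_o2 = -1.709.
m = m₁·m₂ = (-0.2791)(-1.709) = +0.477.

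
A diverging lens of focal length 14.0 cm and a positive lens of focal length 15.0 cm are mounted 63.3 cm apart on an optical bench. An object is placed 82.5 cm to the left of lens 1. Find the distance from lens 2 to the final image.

18.7 cm

Lens 1 is diverging, so f₁ = −14.0 cm.
Lens 1: 1/d_i1 = 1/f₁ − 1/d_o1 = 1/(-14.0) − 1/(82.5) = -0.08355, so d_i1 = -11.97 cm.
The intermediate image is 11.97 cm to the left of lens 1 (virtual), which is 63.3 − (-11.97) = 75.27 cm to the left of lens 2, so d_o2 = +75.27 cm.
Lens 2: 1/d_i2 = 1/f₂ − 1/d_o2 = 1/(15.0) − 1/(75.27) = 0.05338, so d_i2 = 18.7 cm.
The final image is real, 18.7 cm to the right of lens 2 (overall magnification ≈ -0.036).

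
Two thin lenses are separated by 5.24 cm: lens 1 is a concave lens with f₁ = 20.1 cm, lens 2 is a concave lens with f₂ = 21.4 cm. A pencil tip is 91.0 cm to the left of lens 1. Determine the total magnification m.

f₁ = −20.1 cm (diverging).
Lens 1: 1/d_i1 = 1/(-20.1) − 1/(91.0) = -0.06074, so d_i1 = -16.46 cm; m₁ = −d_i1/d_o1 = +0.1809.
d_o2 = 5.24 − (-16.46) = 21.70 cm.
f₂ = −21.4 cm (diverging).
Lens 2: 1/d_i2 = 1/(-21.4) − 1/(21.70) = -0.09281, so d_i2 = -10.77 cm; m₂ = −d_i2/d_o2 = +0.4965.
m = m₁·m₂ = (+0.1809)(+0.4965) = +0.0898.

m = +0.0898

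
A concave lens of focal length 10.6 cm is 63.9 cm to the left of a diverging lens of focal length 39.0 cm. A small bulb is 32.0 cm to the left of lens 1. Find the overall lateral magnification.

f₁ = −10.6 cm (diverging).
Lens 1: 1/d_i1 = 1/(-10.6) − 1/(32.0) = -0.1256, so d_i1 = -7.962 cm; m₁ = −d_i1/d_o1 = +0.2488.
d_o2 = 63.9 − (-7.962) = 71.86 cm.
f₂ = −39.0 cm (diverging).
Lens 2: 1/d_i2 = 1/(-39.0) − 1/(71.86) = -0.03956, so d_i2 = -25.28 cm; m₂ = −d_i2/d_o2 = +0.3518.
m = m₁·m₂ = (+0.2488)(+0.3518) = +0.0875.

m = +0.0875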